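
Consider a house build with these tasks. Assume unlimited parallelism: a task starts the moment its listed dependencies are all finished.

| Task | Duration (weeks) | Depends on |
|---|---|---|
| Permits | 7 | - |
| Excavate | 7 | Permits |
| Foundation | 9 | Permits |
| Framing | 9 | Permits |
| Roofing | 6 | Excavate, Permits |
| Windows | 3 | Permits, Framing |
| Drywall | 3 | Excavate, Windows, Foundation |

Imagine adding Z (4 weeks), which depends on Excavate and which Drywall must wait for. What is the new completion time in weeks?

22

Originally the project takes 22 weeks.
With Z inserted, Drywall now waits for max(Excavate, Windows, Foundation, Z).
New critical path: Permits→Framing→Windows→Drywall = 7+9+3+3 = 22 ⇒ 22 weeks.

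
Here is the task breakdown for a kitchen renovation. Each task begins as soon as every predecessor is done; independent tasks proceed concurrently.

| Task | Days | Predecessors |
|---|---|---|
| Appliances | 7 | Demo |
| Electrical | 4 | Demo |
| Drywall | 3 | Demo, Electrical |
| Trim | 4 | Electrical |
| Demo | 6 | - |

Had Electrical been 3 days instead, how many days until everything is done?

13

The binding path is Demo→Electrical→Trim = 6+4+4 = 14; finish at 14 days.
Electrical is on the critical path; changing it to 3 makes that path 13 days.
The critical path is still Demo→Electrical→Trim; finish is now 13 days.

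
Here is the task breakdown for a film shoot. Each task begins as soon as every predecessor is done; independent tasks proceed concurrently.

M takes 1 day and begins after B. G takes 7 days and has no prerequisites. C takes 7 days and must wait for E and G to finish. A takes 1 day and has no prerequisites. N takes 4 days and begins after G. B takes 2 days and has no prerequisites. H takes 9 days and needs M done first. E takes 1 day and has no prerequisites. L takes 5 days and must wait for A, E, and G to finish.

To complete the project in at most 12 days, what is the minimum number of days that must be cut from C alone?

2

Current finish: 14 days; target: 12.
C is on every critical path, so each day cut from C cuts the finish by one (this holds down to a finish of 12).
Need 14 − 12 = 2 days off C → C becomes 5 days, finish becomes 12.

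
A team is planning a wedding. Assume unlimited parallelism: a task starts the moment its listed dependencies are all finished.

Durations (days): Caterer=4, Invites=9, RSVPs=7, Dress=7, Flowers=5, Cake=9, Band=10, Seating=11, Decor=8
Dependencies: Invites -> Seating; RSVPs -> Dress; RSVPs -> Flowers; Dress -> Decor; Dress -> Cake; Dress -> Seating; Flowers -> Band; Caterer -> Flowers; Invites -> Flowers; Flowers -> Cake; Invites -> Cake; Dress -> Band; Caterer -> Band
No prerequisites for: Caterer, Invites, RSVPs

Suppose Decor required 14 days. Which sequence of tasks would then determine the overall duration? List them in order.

As given, the longest chain is RSVPs→Dress→Seating = 7+7+11 = 25, so the finish is 25 days.
Decor has 3 days of float (longest path through it is 22).
Now RSVPs→Dress→Decor = 7+7+14 = 28 is longest, so the finish becomes 28 days.

RSVPs, Dress, Decor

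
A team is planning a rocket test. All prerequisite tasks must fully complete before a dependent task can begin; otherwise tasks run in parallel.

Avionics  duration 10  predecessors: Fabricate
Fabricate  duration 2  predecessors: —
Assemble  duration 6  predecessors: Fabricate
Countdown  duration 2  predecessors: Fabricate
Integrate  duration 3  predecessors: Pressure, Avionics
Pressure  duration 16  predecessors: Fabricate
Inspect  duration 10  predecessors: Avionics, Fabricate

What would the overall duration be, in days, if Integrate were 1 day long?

22

The binding path is Fabricate→Avionics→Inspect = 2+10+10 = 22; finish at 22 days.
Integrate is off the critical path — its longest chain is 21 days, giving 1 of slack.
The critical path is still Fabricate→Avionics→Inspect; finish is now 22 days.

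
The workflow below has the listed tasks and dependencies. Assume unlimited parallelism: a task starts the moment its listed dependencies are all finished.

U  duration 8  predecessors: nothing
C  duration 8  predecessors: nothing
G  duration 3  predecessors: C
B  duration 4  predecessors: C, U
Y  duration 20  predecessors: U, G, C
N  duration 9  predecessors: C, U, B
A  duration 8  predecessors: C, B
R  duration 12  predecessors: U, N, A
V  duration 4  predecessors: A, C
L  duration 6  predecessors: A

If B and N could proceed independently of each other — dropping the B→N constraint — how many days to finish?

32

Before: longest chain U→B→N→R = 8+4+9+12 = 33, finish 33.
Without B→N, N's earliest start moves from 12 to 8.
New critical path: U→B→A→R = 8+4+8+12 = 32 ⇒ 32 days.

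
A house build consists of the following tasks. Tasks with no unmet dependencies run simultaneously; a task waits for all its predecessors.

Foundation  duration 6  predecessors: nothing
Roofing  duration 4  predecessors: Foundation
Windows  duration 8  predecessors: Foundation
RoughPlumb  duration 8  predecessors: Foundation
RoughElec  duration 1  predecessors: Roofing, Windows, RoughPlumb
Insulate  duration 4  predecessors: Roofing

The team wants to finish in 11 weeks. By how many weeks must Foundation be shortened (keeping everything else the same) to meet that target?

4

Current finish: 15 weeks; target: 11.
Foundation is on every critical path, so each week cut from Foundation cuts the finish by one (this holds down to a finish of 10).
Need 15 − 11 = 4 weeks off Foundation → Foundation becomes 2 weeks, finish becomes 11.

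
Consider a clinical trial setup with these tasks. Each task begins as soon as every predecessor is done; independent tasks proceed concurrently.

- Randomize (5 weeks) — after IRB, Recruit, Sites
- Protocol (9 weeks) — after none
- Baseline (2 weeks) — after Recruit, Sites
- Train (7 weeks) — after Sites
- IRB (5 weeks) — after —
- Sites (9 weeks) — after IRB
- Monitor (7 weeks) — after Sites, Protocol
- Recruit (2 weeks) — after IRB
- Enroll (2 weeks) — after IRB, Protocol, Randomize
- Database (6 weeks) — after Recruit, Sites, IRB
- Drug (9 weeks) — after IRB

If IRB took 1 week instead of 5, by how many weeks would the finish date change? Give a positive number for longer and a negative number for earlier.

-4

The binding path is IRB→Sites→Train = 5+9+7 = 21; finish at 21 weeks.
IRB is on the critical path; changing it to 1 makes that path 17 weeks.
The critical path is still IRB→Sites→Train; finish is now 17 weeks.
Change in finish: 17 − 21 = -4 weeks.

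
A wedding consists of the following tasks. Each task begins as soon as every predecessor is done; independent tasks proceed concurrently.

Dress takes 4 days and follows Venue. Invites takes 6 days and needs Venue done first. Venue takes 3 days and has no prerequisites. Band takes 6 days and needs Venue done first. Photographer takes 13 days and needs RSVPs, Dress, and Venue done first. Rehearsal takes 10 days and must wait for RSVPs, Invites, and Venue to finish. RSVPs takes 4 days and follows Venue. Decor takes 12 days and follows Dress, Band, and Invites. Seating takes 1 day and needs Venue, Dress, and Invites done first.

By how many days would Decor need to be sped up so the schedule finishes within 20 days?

Current finish: 21 days; target: 20.
Decor is on every critical path, so each day cut from Decor cuts the finish by one (this holds down to a finish of 20).
Need 21 − 20 = 1 day off Decor → Decor becomes 11 days, finish becomes 20.

1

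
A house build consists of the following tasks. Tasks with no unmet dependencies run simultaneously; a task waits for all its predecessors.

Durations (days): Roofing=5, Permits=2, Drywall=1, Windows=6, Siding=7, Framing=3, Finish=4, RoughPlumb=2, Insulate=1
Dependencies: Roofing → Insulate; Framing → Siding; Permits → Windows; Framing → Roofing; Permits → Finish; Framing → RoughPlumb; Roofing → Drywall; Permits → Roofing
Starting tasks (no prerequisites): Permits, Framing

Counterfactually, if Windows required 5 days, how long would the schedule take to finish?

The binding path is Framing→Siding = 3+7 = 10; finish at 10 days.
Windows has 2 days of float (longest path through it is 8).
That remains the longest chain; total 10 days.

10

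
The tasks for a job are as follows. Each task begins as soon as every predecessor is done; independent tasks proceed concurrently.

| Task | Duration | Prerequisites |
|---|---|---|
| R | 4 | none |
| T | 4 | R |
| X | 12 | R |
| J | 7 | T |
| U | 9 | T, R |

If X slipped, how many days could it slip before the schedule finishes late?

R→T→U = 4+4+9 = 17 sets the makespan at 17 days.
The longest chain containing X totals 16 days.
Slack of X = 5 − 4 = 1 day.

1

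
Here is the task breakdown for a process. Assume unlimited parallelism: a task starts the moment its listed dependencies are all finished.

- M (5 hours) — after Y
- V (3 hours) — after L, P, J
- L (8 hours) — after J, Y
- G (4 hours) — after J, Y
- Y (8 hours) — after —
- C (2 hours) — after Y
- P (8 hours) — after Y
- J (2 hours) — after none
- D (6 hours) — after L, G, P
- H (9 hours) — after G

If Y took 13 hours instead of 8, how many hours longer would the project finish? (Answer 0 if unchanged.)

As given, the longest chain is Y→P→D = 8+8+6 = 22, so the finish is 22 hours.
Y is on the critical path; changing it to 13 makes that path 27 hours.
The critical path is still Y→P→D; finish is now 27 hours.
Change in finish: 27 − 22 = +5 hours.

5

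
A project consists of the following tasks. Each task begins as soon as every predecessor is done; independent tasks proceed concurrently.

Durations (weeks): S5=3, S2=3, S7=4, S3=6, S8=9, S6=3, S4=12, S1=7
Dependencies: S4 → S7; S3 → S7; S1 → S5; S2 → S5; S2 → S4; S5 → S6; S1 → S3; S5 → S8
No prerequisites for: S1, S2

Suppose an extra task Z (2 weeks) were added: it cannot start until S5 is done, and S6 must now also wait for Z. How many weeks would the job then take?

19

Originally the job takes 19 weeks.
With Z inserted, S6 now waits for max(S5, Z).
New critical path: S1→S5→S8 = 7+3+9 = 19 ⇒ 19 weeks.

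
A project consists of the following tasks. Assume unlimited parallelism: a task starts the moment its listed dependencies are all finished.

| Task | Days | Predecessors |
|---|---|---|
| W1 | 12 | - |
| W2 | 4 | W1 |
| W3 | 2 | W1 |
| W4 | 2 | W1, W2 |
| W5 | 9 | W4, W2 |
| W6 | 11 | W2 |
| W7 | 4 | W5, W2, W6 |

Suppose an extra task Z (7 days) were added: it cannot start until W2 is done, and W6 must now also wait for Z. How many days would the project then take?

Originally the project takes 31 days.
With Z inserted, W6 now waits for max(W2, Z).
New critical path: W1→W2→Z→W6→W7 = 12+4+7+11+4 = 38 ⇒ 38 days.

38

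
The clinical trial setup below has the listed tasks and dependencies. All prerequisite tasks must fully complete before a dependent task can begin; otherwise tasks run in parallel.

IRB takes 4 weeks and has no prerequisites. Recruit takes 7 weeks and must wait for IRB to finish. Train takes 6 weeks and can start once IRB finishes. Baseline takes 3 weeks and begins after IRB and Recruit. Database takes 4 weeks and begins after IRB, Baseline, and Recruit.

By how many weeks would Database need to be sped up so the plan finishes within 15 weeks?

Current finish: 18 weeks; target: 15.
Database is on every critical path, so each week cut from Database cuts the finish by one (this holds down to a finish of 15).
Need 18 − 15 = 3 weeks off Database → Database becomes 1 week, finish becomes 15.

3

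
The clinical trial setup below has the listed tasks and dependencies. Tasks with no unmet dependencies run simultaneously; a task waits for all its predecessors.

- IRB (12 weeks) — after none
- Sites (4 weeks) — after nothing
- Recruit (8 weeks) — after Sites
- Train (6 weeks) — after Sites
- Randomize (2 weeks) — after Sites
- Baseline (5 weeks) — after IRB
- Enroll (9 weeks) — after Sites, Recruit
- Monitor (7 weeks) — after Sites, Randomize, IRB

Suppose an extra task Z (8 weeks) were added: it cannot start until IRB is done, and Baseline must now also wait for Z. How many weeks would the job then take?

25

Originally the job takes 21 weeks.
With Z inserted, Baseline now waits for max(IRB, Z).
New critical path: IRB→Z→Baseline = 12+8+5 = 25 ⇒ 25 weeks.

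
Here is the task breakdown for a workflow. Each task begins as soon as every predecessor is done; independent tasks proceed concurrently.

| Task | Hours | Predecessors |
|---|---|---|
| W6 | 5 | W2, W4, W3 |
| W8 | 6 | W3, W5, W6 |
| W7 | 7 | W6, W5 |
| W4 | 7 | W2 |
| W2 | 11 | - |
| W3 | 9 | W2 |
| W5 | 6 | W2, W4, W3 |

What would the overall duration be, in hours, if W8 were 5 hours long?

As given, the longest chain is W2→W3→W5→W7 = 11+9+6+7 = 33, so the finish is 33 hours.
The longest path through W8 is only 32 hours, so W8 has float 1.
No other chain overtakes it, so the finish is 33 hours.

33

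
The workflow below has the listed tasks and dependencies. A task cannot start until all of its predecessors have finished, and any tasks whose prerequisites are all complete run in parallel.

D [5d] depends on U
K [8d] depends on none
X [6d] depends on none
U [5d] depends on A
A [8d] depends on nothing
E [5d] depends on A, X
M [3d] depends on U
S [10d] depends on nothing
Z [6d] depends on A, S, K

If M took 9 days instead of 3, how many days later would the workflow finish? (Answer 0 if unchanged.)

4

Actual critical path: A→U→D = 8+5+5 = 18 ⇒ 18 days.
M has 2 days of float (longest path through it is 16).
Now A→U→M = 8+5+9 = 22 is longest, so the finish becomes 22 days.
Change in finish: 22 − 18 = +4 days.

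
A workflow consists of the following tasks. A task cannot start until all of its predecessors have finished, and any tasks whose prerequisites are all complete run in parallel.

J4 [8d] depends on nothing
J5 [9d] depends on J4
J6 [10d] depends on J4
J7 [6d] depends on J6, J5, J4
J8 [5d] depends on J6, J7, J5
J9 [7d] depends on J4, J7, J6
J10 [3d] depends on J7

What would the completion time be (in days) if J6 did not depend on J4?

30

Before: longest chain J4→J6→J7→J9 = 8+10+6+7 = 31, finish 31.
Without J4→J6, J6's earliest start moves from 8 to 0.
The longest chain is now J4→J5→J7→J9 = 8+9+6+7 = 30, so the project takes 30 days.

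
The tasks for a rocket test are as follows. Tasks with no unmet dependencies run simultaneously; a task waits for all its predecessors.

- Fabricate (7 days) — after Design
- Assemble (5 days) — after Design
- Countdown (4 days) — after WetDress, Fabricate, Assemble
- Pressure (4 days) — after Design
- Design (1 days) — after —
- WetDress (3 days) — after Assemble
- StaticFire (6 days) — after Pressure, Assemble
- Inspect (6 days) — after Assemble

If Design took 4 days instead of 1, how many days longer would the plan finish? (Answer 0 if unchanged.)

3

Baseline: Design→Assemble→WetDress→Countdown = 1+5+3+4 = 13 → 13 days.
Design is on the critical path; changing it to 4 makes that path 16 days.
That remains the longest chain; total 16 days.
Change in finish: 16 − 13 = +3 days.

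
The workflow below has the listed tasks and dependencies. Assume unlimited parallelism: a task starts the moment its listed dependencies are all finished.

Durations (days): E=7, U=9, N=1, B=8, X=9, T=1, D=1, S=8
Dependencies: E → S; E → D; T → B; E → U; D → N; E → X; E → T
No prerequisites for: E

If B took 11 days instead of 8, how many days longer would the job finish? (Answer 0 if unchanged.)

3

Critical path before the change: E→T→B = 7+1+8 = 16 giving 16 days.
Since B is critical, the +3 change carries straight to that chain (now 19 days).
That remains the longest chain; total 19 days.
Change in finish: 19 − 16 = +3 days.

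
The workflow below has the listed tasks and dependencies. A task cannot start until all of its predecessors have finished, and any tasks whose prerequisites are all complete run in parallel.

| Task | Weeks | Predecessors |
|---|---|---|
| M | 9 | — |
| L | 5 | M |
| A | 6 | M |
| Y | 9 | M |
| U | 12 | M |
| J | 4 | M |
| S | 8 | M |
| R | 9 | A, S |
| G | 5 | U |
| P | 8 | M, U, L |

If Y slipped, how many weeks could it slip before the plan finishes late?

11

M→U→P = 9+12+8 = 29 sets the makespan at 29 weeks.
Longest path through Y: 18 weeks (earliest finish 18, latest finish 29).
Slack of Y = 20 − 9 = 11 weeks.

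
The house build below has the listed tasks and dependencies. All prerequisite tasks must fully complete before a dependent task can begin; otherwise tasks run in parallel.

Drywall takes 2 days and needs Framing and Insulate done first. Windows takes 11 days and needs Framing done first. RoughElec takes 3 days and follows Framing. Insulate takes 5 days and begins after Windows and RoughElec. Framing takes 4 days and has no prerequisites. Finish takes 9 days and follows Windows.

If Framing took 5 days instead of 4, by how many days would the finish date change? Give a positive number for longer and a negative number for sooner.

1

As given, the longest chain is Framing→Windows→Finish = 4+11+9 = 24, so the finish is 24 days.
Framing lies on that path, so at 5 days the path becomes 25 days.
No other chain overtakes it, so the finish is 25 days.
Change in finish: 25 − 24 = +1 days.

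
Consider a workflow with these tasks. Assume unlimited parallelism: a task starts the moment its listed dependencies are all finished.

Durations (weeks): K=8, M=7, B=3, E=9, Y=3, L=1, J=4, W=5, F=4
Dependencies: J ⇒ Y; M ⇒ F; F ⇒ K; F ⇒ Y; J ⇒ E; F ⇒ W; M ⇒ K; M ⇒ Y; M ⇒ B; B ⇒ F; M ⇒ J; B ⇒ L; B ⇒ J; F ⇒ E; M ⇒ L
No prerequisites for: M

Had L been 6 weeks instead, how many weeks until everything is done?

23

The binding path is M→B→F→E = 7+3+4+9 = 23; finish at 23 weeks.
L has 12 weeks of float (longest path through it is 11).
That remains the longest chain; total 23 weeks.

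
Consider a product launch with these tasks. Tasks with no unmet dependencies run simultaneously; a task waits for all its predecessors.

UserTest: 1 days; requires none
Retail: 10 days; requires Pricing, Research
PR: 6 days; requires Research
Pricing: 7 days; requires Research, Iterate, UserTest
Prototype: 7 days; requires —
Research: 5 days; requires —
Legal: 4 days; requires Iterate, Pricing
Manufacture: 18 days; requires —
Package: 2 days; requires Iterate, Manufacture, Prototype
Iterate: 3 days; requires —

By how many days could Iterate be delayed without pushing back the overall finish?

The longest chain is Research→Pricing→Retail = 5+7+10 = 22; overall finish 22 days.
The longest chain containing Iterate totals 20 days.
Float = 22 − 20 = 2.

2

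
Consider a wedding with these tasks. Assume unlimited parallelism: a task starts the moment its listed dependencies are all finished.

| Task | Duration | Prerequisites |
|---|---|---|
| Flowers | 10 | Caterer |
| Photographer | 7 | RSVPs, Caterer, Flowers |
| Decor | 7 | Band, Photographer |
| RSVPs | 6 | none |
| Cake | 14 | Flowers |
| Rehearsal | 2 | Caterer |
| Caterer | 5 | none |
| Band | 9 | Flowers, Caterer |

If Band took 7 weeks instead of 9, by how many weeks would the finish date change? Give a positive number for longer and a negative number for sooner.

Actual critical path: Caterer→Flowers→Band→Decor = 5+10+9+7 = 31 ⇒ 31 weeks.
Band is on the critical path; changing it to 7 makes that path 29 weeks.
Now Caterer→Flowers→Cake = 5+10+14 = 29 is longest, so the finish becomes 29 weeks.
Change in finish: 29 − 31 = -2 weeks.

-2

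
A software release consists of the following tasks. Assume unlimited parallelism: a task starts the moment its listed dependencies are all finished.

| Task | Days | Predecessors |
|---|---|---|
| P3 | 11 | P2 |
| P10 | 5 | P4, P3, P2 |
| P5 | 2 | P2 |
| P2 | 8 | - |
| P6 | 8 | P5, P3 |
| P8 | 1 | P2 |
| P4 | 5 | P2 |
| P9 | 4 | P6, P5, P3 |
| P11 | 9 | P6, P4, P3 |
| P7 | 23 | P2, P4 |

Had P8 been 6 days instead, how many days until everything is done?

Critical path before the change: P2→P3→P6→P11 = 8+11+8+9 = 36 giving 36 days.
P8 has 27 days of float (longest path through it is 9).
The critical path is still P2→P3→P6→P11; finish is now 36 days.

36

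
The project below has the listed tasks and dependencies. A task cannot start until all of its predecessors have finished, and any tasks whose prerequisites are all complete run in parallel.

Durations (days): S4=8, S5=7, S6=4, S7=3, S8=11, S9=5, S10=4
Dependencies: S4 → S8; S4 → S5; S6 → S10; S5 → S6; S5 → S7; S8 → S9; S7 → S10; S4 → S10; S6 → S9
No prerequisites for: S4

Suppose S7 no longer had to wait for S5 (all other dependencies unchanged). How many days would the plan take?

Original critical path: S4→S5→S6→S9 = 8+7+4+5 = 24 ⇒ 24 days.
Without S5→S7, S7's earliest start moves from 15 to 0.
The longest chain is now S4→S5→S6→S9 = 8+7+4+5 = 24, so the plan takes 24 days.

24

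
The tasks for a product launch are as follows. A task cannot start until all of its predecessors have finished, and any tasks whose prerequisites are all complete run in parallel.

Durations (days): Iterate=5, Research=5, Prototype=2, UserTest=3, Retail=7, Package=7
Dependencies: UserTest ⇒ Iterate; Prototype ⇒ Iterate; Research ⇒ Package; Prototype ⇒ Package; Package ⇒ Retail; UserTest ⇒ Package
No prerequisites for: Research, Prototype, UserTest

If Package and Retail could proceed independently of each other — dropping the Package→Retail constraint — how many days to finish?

12

With the dependency in place, Research→Package→Retail = 5+7+7 = 19 sets the finish at 19 days.
Without Package→Retail, Retail's earliest start moves from 12 to 0.
The longest chain is now Research→Package = 5+7 = 12, so the project takes 12 days.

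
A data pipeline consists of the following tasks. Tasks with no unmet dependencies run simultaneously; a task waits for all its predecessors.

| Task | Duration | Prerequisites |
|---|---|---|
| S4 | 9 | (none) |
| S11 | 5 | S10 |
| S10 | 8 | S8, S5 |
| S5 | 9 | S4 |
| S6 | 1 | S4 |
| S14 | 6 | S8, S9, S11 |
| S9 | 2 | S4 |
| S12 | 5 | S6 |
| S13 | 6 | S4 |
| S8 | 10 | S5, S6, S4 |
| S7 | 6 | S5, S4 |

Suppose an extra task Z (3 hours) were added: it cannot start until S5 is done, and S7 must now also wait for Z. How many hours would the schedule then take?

Originally the schedule takes 47 hours.
With Z inserted, S7 now waits for max(S5, S4, Z).
New critical path: S4→S5→S8→S10→S11→S14 = 9+9+10+8+5+6 = 47 ⇒ 47 hours.

47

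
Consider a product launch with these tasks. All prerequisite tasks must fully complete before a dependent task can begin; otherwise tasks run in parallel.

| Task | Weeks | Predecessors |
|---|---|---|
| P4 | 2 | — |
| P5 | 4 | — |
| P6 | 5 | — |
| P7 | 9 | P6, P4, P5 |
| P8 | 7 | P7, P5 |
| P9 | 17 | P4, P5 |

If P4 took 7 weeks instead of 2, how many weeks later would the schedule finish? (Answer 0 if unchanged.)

Critical path before the change: P5→P9 = 4+17 = 21 giving 21 weeks.
P4 has 2 weeks of float (longest path through it is 19).
The binding chain switches to P4→P9 = 7+17 = 24; finish 24 weeks.
Change in finish: 24 − 21 = +3 weeks.

3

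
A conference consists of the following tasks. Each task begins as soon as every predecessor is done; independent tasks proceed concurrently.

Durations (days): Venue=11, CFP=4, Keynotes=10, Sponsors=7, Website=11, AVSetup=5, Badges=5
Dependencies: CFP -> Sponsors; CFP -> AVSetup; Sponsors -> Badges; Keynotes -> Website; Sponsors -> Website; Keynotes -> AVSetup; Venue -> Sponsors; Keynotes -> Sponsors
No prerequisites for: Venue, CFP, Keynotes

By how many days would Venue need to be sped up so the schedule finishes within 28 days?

1

Current finish: 29 days; target: 28.
Venue is on every critical path, so each day cut from Venue cuts the finish by one (this holds down to a finish of 28).
Need 29 − 28 = 1 day off Venue → Venue becomes 10 days, finish becomes 28.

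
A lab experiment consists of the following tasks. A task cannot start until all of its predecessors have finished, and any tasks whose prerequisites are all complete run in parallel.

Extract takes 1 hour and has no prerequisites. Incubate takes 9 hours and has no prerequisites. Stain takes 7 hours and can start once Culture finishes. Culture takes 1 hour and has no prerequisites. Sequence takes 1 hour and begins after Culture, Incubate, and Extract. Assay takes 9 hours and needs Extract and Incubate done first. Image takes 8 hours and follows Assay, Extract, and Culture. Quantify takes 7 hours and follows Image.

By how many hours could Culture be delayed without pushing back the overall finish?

17

Incubate→Assay→Image→Quantify = 9+9+8+7 = 33 sets the makespan at 33 hours.
Longest path through Culture: 16 hours (earliest finish 1, latest finish 18).
So Culture can slip 18 − 1 = 17 hours.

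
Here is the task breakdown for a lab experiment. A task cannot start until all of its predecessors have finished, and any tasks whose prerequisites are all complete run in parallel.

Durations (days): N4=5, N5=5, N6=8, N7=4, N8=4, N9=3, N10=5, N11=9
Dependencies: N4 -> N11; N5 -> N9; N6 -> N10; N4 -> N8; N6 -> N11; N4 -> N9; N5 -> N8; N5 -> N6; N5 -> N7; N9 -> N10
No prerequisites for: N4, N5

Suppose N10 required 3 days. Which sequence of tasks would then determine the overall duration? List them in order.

N5, N6, N11

Critical path before the change: N5→N6→N11 = 5+8+9 = 22 giving 22 days.
The longest path through N10 is only 18 days, so N10 has float 4.
The critical path is still N5→N6→N11; finish is now 22 days.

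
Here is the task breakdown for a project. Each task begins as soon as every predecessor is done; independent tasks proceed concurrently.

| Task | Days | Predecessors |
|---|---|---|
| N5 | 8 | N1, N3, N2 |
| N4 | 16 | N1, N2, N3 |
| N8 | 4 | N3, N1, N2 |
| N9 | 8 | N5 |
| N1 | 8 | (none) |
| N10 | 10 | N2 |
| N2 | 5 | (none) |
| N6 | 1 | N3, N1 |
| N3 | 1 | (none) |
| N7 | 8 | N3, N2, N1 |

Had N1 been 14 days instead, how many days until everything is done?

30

The binding path is N1→N4 = 8+16 = 24; finish at 24 days.
N1 is on the critical path; changing it to 14 makes that path 30 days.
The critical path is still N1→N4; finish is now 30 days.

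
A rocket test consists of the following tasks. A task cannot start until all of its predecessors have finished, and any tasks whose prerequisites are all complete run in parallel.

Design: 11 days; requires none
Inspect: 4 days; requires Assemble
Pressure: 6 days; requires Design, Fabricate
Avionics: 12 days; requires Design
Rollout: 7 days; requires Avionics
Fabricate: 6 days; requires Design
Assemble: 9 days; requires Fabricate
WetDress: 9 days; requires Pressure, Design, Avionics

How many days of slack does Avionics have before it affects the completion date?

0

Critical path: Design→Fabricate→Pressure→WetDress = 11+6+6+9 = 32, so the finish is 32 days.
The longest chain containing Avionics totals 32 days.
So Avionics can slip 23 − 23 = 0 days.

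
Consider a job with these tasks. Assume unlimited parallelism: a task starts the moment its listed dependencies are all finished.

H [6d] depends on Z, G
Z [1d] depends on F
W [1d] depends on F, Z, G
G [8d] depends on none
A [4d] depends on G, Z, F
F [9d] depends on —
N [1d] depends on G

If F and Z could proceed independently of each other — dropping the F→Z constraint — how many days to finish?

Before: longest chain F→Z→H = 9+1+6 = 16, finish 16.
Without F→Z, Z's earliest start moves from 9 to 0.
New critical path: G→H = 8+6 = 14 ⇒ 14 days.

14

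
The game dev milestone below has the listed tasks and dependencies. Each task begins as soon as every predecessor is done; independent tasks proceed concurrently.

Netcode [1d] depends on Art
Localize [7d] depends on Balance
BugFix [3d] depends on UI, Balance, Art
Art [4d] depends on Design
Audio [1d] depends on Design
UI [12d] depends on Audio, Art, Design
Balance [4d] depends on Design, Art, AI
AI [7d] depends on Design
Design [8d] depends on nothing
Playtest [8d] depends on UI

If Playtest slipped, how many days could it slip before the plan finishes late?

0

The longest chain is Design→Art→UI→Playtest = 8+4+12+8 = 32; overall finish 32 days.
Playtest finishes as early as 32 and must finish by 32.
Float = 32 − 32 = 0.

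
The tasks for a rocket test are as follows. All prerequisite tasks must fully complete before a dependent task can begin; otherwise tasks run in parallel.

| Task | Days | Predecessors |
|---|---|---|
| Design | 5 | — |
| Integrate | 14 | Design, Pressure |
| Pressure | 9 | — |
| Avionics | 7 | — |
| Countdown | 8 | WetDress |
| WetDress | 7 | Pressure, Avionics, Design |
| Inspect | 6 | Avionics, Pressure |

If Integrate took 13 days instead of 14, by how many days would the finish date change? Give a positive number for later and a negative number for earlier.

0

Critical path before the change: Pressure→WetDress→Countdown = 9+7+8 = 24 giving 24 days.
The longest path through Integrate is only 23 days, so Integrate has float 1.
The critical path is still Pressure→WetDress→Countdown; finish is now 24 days.
Change in finish: 24 − 24 = +0 days.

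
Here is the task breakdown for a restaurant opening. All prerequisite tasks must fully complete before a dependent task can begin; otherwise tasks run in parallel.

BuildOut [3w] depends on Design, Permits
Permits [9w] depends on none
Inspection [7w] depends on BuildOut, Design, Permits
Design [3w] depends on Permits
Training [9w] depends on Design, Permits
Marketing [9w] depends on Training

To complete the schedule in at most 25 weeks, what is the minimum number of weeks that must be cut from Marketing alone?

Current finish: 30 weeks; target: 25.
Marketing is on every critical path, so each week cut from Marketing cuts the finish by one (this holds down to a finish of 22).
Need 30 − 25 = 5 weeks off Marketing → Marketing becomes 4 weeks, finish becomes 25.

5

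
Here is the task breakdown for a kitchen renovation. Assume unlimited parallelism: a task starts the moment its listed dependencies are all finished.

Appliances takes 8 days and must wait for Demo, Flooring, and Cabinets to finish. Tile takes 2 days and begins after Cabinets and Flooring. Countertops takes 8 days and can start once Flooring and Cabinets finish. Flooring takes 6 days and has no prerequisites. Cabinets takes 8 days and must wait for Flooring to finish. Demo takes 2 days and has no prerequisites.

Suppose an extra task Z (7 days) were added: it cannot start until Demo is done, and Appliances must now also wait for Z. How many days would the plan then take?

22

Originally the plan takes 22 days.
With Z inserted, Appliances now waits for max(Demo, Flooring, Cabinets, Z).
New critical path: Flooring→Cabinets→Countertops = 6+8+8 = 22 ⇒ 22 days.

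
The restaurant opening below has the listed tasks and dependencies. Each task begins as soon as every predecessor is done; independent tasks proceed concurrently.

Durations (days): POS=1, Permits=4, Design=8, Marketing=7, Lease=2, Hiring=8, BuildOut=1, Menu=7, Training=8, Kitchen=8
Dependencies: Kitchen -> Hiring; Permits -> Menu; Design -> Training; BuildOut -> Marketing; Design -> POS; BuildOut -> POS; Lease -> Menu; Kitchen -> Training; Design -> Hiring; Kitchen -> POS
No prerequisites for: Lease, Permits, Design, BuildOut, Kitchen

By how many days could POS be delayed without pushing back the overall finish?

7

Design→Hiring = 8+8 = 16 sets the makespan at 16 days.
POS finishes as early as 9 and must finish by 16.
Slack of POS = 15 − 8 = 7 days.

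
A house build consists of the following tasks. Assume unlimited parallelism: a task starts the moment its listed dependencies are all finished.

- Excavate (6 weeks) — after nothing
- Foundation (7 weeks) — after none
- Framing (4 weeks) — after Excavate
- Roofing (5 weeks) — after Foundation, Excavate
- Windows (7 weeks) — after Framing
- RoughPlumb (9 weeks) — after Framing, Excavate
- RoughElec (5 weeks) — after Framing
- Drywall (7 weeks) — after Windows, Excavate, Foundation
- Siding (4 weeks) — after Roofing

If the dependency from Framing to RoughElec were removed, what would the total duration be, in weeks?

24

Before: longest chain Excavate→Framing→Windows→Drywall = 6+4+7+7 = 24, finish 24.
Without Framing→RoughElec, RoughElec's earliest start moves from 10 to 0.
New critical path: Excavate→Framing→Windows→Drywall = 6+4+7+7 = 24 ⇒ 24 weeks.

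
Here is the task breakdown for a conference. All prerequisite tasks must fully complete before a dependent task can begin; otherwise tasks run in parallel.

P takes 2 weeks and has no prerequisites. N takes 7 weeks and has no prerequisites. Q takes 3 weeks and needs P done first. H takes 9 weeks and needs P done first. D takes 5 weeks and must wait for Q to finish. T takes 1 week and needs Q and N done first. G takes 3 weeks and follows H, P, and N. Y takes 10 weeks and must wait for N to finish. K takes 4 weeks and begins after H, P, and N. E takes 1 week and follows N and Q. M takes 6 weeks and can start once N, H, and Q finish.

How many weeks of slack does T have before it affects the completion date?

9

The longest chain is P→H→M = 2+9+6 = 17; overall finish 17 weeks.
Longest path through T: 8 weeks (earliest finish 8, latest finish 17).
Slack of T = 16 − 7 = 9 weeks.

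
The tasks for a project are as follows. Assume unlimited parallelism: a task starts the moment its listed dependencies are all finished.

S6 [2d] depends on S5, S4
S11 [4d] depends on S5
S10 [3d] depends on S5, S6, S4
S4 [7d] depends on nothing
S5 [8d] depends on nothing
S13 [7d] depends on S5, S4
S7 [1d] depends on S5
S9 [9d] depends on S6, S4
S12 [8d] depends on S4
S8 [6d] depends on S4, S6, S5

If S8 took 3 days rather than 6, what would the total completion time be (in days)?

19

Critical path before the change: S5→S6→S9 = 8+2+9 = 19 giving 19 days.
S8 is off the critical path — its longest chain is 16 days, giving 3 of slack.
That remains the longest chain; total 19 days.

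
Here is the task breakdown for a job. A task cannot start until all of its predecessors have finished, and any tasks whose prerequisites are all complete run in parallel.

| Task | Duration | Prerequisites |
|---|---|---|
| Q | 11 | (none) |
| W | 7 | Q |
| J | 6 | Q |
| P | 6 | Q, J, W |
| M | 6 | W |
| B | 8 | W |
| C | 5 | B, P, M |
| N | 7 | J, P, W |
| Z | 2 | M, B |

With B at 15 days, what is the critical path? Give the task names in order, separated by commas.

Critical path before the change: Q→W→B→C = 11+7+8+5 = 31 giving 31 days.
B lies on that path, so at 15 days the path becomes 38 days.
That remains the longest chain; total 38 days.

Q, W, B, C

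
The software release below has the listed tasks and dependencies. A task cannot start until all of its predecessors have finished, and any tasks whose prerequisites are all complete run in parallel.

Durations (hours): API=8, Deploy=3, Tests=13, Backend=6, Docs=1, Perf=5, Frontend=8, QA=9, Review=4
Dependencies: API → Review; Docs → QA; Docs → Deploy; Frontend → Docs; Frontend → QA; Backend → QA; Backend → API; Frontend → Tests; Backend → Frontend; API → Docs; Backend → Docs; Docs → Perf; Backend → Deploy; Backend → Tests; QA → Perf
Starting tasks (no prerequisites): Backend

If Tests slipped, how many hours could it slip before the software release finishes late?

2

Critical path: Backend→Frontend→Docs→QA→Perf = 6+8+1+9+5 = 29, so the finish is 29 hours.
Longest path through Tests: 27 hours (earliest finish 27, latest finish 29).
Slack of Tests = 16 − 14 = 2 hours.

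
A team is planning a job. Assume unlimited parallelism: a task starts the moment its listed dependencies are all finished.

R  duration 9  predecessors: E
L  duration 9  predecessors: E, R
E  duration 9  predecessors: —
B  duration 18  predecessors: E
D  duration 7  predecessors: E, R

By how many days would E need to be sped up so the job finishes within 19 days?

8

Current finish: 27 days; target: 19.
E is on every critical path, so each day cut from E cuts the finish by one (this holds down to a finish of 19).
Need 27 − 19 = 8 days off E → E becomes 1 day, finish becomes 19.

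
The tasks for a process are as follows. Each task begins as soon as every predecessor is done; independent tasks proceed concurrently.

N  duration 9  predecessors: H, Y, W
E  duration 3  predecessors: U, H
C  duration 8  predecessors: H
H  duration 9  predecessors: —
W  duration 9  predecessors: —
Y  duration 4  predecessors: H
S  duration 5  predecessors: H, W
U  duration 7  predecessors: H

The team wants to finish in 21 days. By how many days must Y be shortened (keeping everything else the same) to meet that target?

1

Current finish: 22 days; target: 21.
Y is on every critical path, so each day cut from Y cuts the finish by one (this holds down to a finish of 19).
Need 22 − 21 = 1 day off Y → Y becomes 3 days, finish becomes 21.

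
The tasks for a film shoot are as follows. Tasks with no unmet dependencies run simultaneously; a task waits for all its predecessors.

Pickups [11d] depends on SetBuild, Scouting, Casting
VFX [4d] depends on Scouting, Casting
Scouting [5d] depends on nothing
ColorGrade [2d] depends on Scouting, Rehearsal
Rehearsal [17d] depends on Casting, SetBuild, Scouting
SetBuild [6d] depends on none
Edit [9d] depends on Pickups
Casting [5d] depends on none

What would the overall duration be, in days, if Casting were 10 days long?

30

Actual critical path: SetBuild→Pickups→Edit = 6+11+9 = 26 ⇒ 26 days.
Casting has 1 day of float (longest path through it is 25).
New critical path: Casting→Pickups→Edit = 10+11+9 = 30 ⇒ 30 days.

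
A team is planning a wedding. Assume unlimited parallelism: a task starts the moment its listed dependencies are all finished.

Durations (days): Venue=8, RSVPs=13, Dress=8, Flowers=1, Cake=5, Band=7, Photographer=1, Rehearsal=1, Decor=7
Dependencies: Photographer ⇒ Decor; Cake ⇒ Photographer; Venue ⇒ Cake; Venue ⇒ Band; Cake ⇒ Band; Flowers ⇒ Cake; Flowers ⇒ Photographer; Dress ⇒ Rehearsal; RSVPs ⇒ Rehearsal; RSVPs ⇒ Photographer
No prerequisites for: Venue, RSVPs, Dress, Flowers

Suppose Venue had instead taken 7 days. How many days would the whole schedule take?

As given, the longest chain is Venue→Cake→Photographer→Decor = 8+5+1+7 = 21, so the finish is 21 days.
Venue is on the critical path; changing it to 7 makes that path 20 days.
Now RSVPs→Photographer→Decor = 13+1+7 = 21 is longest, so the finish becomes 21 days.

21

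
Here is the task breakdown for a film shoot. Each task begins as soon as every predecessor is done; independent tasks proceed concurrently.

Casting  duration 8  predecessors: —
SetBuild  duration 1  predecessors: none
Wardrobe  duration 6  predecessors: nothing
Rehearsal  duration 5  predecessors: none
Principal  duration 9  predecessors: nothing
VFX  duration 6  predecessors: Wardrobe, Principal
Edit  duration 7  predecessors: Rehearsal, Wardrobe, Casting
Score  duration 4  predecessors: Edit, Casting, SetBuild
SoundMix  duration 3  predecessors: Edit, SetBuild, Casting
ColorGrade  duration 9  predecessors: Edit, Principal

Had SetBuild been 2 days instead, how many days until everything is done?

Actual critical path: Casting→Edit→ColorGrade = 8+7+9 = 24 ⇒ 24 days.
The longest path through SetBuild is only 5 days, so SetBuild has float 19.
The critical path is still Casting→Edit→ColorGrade; finish is now 24 days.

24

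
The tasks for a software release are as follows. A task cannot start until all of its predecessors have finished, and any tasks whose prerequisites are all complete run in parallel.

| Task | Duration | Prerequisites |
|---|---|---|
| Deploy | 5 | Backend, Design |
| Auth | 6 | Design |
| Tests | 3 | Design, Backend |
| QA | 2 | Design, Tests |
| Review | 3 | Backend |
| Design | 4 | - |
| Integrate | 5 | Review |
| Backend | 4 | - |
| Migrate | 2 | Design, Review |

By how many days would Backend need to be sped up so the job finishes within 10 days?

Current finish: 12 days; target: 10.
Backend is on every critical path, so each day cut from Backend cuts the finish by one (this holds down to a finish of 10).
Need 12 − 10 = 2 days off Backend → Backend becomes 2 days, finish becomes 10.

2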